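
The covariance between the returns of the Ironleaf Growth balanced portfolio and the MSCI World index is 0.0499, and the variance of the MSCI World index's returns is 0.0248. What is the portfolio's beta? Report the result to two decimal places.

2.01

β = Cov(Rp, Rm) / Var(Rm) = 0.0499 / 0.0248 = 2.0121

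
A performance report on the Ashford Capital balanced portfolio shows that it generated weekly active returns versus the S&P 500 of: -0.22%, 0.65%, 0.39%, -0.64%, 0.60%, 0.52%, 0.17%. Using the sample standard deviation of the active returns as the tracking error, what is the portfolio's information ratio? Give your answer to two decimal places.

r̄ = (-0.22 + 0.65 + 0.39 − 0.64 + 0.6 + 0.52 + 0.17) / 7 = 0.2100%
Sample std dev = √[1.3832 / 6] = 0.4801%
IR = r̄ / tracking error = 0.2100 / 0.4801 = 0.4374

0.44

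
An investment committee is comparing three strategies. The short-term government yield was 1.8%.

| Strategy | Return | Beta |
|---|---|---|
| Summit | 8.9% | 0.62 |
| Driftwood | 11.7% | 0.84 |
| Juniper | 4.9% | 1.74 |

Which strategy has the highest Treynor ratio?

Driftwood

Summit: Treynor = (8.9% − 1.8%) / 0.62 = 11.452
Driftwood: Treynor = (11.7% − 1.8%) / 0.84 = 11.786
Juniper: Treynor = (4.9% − 1.8%) / 1.74 = 1.782
Highest: Driftwood (11.786).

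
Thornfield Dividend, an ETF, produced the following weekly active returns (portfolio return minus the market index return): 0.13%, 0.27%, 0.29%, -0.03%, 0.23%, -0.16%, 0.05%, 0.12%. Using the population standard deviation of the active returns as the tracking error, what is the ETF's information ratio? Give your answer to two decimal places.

0.77

μ = (0.13 + 0.27 + 0.29 − 0.03 + 0.23 − 0.16 + 0.05 + 0.12) / 8 = 0.900 / 8 = 0.1125%
Population std dev = √[0.1690 / 8] = 0.1453%
IR = μ / tracking error = 0.1125 / 0.1453 = 0.7743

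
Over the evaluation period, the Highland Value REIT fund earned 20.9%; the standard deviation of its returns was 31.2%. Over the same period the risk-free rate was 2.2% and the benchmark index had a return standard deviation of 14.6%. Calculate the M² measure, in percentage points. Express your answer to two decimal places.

10.95

Sharpe = (Rp − Rf) / σp = (20.9% − 2.2%) / 31.2% = 0.5994
M² = Rf + Sharpe × σm = 2.2% + 0.5994 × 14.6% = 10.9512%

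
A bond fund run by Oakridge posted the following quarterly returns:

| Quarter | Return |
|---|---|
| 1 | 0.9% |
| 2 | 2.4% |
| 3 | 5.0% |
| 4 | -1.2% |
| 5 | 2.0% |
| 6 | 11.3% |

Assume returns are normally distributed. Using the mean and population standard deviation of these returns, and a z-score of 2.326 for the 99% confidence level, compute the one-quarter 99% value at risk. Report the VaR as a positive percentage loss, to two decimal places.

Mean return r̄ = 20.40 / 6 = 3.4000%
Population σ = √[Σ(r − r̄)² / 6] = √[95.3400 / 6] = √15.8900 = 3.9862%
VaR = −(r̄ − z·σ) = −(3.4000 − 2.326 × 3.9862) = −(-5.8719) = 5.8719%

5.87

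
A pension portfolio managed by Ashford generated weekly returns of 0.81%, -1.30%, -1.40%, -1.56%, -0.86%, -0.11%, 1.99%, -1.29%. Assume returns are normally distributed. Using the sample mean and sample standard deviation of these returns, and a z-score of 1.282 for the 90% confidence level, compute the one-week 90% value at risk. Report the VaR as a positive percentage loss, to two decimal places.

2.10

r̄ = (0.81 − 1.3 − 1.4 − 1.56 − 0.86 − 0.11 + 1.99 − 1.29) / 8 = -0.4650%
Σ(r − r̄)² = 11.3858; sample σ = √(11.3858/7) = 1.2754%
VaR = −(r̄ − z·σ) = −(-0.4650 − 1.282 × 1.2754) = −(-2.1001) = 2.1001%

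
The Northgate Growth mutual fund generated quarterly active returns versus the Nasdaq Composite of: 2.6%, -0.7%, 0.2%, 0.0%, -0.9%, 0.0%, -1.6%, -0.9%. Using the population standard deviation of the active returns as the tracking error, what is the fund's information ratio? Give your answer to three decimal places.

r̄ = (2.6 − 0.7 + 0.2 + 0 − 0.9 + 0 − 1.6 − 0.9) / 8 = -0.1625%
Population σ = √[Σ(r − r̄)² / 8] = √[11.2588 / 8] = √1.4074 = 1.1863%
IR = r̄ / tracking error = -0.1625 / 1.1863 = -0.1370

-0.137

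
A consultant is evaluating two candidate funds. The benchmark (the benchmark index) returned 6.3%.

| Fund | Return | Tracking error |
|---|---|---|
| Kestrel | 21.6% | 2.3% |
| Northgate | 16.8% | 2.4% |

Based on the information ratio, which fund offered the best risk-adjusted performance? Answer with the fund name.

Kestrel: IR = (21.6% − 6.3%) / 2.3% = 6.652
Northgate: IR = (16.8% − 6.3%) / 2.4% = 4.375
Highest: Kestrel (6.652).

Kestrel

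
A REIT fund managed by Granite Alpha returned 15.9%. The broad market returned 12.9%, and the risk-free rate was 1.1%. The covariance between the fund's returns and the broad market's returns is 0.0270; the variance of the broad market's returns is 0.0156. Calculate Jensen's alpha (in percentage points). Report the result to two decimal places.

-5.62

β = Cov / Var = 0.0270 / 0.0156 = 1.7308
E[R] = Rf + β(Rm − Rf) = 1.1% + 1.7308 × (12.9% − 1.1%) = 21.5234%
α = Rp − E[R] = 15.9% − 21.5234% = -5.6234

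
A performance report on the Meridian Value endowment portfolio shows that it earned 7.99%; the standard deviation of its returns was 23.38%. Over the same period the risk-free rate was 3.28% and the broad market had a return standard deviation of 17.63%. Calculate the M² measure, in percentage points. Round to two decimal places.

6.83

Sharpe = (Rp − Rf) / σp = (7.99% − 3.28%) / 23.38% = 0.2015
M² = Rf + Sharpe × σm = 3.28% + 0.2015 × 17.63% = 6.8324%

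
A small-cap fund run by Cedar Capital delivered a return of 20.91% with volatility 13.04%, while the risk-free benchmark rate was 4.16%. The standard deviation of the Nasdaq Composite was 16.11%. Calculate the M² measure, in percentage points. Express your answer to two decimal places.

24.85

Sharpe = (Rp − Rf) / σp = (20.91% − 4.16%) / 13.04% = 1.2845
M² = Rf + Sharpe × σm = 4.16% + 1.2845 × 16.11% = 24.8533%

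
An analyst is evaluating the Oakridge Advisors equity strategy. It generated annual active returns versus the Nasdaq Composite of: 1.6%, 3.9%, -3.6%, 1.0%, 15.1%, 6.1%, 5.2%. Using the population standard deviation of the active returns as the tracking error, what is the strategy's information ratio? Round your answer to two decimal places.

Mean return r̄ = 29.30 / 7 = 4.1857%
Σ(r − r̄)² = (1.6 − 4.1857)² + (3.9 − 4.1857)² + (-3.6 − 4.1857)² + … = 201.3486
population σ = √(201.3486 / 7) = √28.7641 = 5.3632%
IR = r̄ / tracking error = 4.1857 / 5.3632 = 0.7804

0.78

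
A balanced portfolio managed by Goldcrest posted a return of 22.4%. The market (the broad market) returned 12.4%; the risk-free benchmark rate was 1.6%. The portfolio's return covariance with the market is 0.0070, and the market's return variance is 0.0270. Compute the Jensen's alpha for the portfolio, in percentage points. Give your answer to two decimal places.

β = Cov / Var = 0.0070 / 0.0270 = 0.2593
E[R] = Rf + β(Rm − Rf) = 1.6% + 0.2593 × (12.4% − 1.6%) = 4.4004%
α = Rp − E[R] = 22.4% − 4.4004% = 17.9996

18.00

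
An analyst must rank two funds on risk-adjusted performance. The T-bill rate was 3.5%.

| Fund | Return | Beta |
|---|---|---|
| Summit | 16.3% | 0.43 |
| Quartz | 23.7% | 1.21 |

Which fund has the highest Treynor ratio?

Summit

Summit: Treynor = (16.3% − 3.5%) / 0.43 = 29.767
Quartz: Treynor = (23.7% − 3.5%) / 1.21 = 16.694
Highest: Summit (29.767).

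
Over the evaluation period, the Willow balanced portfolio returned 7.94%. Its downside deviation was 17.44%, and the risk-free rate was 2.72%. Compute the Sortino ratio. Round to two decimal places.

Sortino = (Rp − Rf) / σd = (7.94% − 2.72%) / 17.44% = 5.22% / 17.44% = 0.2993

0.30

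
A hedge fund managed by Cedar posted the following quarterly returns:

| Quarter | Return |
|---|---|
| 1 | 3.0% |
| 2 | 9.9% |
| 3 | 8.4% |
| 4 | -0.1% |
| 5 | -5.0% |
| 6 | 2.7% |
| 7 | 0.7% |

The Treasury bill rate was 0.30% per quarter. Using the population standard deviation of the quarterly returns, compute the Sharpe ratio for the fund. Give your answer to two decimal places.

r̄ = (3 + 9.9 + 8.4 − 0.1 − 5 + 2.7 + 0.7) / 7 = 2.8000%
Σ(r − r̄)² = 155.4800; population σ = √(155.4800/7) = 4.7129%
Sharpe = (r̄ − rf) / σ = (2.8000 − 0.3) / 4.7129 = 2.5000 / 4.7129 = 0.5305

0.53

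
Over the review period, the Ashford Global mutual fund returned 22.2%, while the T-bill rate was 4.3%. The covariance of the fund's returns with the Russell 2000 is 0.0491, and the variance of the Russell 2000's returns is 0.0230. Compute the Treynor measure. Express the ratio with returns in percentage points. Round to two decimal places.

β = Cov / Var = 0.0491 / 0.0230 = 2.1348
Treynor = (Rp − Rf) / β = (22.2% − 4.3%) / 2.1348 = 17.90 / 2.1348 = 8.3849

8.38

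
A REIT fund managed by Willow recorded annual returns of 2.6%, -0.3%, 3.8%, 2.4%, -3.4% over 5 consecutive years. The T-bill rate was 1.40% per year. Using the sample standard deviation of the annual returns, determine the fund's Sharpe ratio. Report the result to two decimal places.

r̄ = (2.6 − 0.3 + 3.8 + 2.4 − 3.4) / 5 = 1.0200%
Sample std dev = √[33.4080 / 4] = 2.8900%
Sharpe = (r̄ − rf) / σ = (1.0200 − 1.4) / 2.8900 = -0.3800 / 2.8900 = -0.1315

-0.13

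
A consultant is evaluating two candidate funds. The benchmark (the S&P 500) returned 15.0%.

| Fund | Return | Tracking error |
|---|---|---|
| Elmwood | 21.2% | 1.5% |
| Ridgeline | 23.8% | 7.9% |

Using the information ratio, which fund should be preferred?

Elmwood: IR = (21.2% − 15.0%) / 1.5% = 4.133
Ridgeline: IR = (23.8% − 15.0%) / 7.9% = 1.114
Highest: Elmwood (4.133).

Elmwood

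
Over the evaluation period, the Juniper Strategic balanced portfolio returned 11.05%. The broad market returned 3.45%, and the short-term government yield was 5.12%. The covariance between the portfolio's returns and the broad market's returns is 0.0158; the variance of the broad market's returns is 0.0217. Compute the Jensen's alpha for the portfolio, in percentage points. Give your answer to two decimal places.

7.15

β = Cov / Var = 0.0158 / 0.0217 = 0.7281
E[R] = Rf + β(Rm − Rf) = 5.12% + 0.7281 × (3.45% − 5.12%) = 3.9041%
α = Rp − E[R] = 11.05% − 3.9041% = 7.1459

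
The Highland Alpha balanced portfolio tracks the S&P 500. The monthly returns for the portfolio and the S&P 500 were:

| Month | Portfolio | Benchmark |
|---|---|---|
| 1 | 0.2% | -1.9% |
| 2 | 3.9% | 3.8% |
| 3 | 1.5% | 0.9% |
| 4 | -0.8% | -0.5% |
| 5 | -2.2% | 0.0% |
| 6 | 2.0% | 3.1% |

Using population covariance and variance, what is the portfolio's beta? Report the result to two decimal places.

r̄p = 0.7667%,  r̄m = 0.9000%
Cov = Σ(rp − r̄p)(rm − r̄m) / 6 = 3.0417
Var(rm) = Σ(rm − r̄m)² / 6 = 3.9767
β = Cov / Var = 3.0417 / 3.9767 = 0.7649

0.76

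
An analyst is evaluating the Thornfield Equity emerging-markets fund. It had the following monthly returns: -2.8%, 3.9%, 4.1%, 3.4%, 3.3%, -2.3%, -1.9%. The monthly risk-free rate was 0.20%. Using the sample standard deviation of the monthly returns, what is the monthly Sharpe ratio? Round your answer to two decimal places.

r̄ = (-2.8 + 3.9 + 4.1 + 3.4 + 3.3 − 2.3 − 1.9) / 7 = 1.1000%
Σ(r − r̄)² = (-2.8 − 1.1000)² + (3.9 − 1.1000)² + … = 62.7400
sample σ = √(62.7400 / 6) = √10.4567 = 3.2337%
Sharpe = (r̄ − rf) / σ = (1.1000 − 0.2) / 3.2337 = 0.9000 / 3.2337 = 0.2783

0.28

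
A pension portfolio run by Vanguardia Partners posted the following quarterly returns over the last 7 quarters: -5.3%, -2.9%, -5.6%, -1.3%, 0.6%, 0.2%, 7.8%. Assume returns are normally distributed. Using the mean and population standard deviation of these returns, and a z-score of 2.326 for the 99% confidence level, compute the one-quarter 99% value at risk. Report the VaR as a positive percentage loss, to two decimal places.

10.75

r̄ = (-5.3 − 2.9 − 5.6 − 1.3 + 0.6 + 0.2 + 7.8) / 7 = -0.9286%
Σ(r − r̄)² = 124.7543; population σ = √(124.7543/7) = 4.2216%
VaR = −(r̄ − z·σ) = −(-0.9286 − 2.326 × 4.2216) = −(-10.7480) = 10.7480%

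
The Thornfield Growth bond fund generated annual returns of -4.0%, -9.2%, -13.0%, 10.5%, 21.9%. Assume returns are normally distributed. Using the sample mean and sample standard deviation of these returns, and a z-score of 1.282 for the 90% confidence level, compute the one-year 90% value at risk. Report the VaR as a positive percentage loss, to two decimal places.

17.47

μ = (-4 − 9.2 − 13 + 10.5 + 21.9) / 5 = 1.2400%
Sample σ = √[Σ(r − μ)² / 4] = √[851.8120 / 4] = √212.9530 = 14.5929%
VaR = −(μ − z·σ) = −(1.2400 − 1.282 × 14.5929) = −(-17.4681) = 17.4681%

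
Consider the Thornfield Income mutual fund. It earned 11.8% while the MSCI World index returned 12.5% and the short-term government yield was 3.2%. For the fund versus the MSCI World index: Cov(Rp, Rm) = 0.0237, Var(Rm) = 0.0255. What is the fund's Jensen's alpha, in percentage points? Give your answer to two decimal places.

-0.04

β = Cov / Var = 0.0237 / 0.0255 = 0.9294
E[R] = Rf + β(Rm − Rf) = 3.2% + 0.9294 × (12.5% − 3.2%) = 11.8434%
α = Rp − E[R] = 11.8% − 11.8434% = -0.0434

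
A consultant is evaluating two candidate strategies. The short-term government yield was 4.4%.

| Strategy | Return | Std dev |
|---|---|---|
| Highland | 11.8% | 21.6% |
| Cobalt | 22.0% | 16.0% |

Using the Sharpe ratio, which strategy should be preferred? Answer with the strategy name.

Cobalt

Highland: Sharpe ratio = (11.8% − 4.4%) / 21.6% = 0.343
Cobalt: Sharpe ratio = (22.0% − 4.4%) / 16.0% = 1.100
Highest: Cobalt (1.100).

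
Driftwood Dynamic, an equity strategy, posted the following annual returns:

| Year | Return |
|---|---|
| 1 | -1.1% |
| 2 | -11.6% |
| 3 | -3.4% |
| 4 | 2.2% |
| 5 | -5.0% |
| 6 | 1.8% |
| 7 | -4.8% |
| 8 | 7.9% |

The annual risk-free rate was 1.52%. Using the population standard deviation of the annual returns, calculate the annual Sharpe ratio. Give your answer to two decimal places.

-0.60

Mean return μ = -14.00 / 8 = -1.7500%
Population std dev = √[241.3600 / 8] = 5.4927%
Sharpe = (μ − rf) / σ = (-1.7500 − 1.52) / 5.4927 = -3.2700 / 5.4927 = -0.5953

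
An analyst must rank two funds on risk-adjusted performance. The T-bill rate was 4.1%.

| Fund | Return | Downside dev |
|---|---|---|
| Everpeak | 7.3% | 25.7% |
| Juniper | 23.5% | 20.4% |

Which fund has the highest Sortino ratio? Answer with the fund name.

Everpeak: Sortino ratio = (7.3% − 4.1%) / 25.7% = 0.125
Juniper: Sortino ratio = (23.5% − 4.1%) / 20.4% = 0.951
Highest: Juniper (0.951).

Juniper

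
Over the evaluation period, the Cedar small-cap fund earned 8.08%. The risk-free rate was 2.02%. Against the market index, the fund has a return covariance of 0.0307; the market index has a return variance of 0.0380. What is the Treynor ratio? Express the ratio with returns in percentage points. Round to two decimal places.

β = Cov / Var = 0.0307 / 0.0380 = 0.8079
Treynor = (Rp − Rf) / β = (8.08% − 2.02%) / 0.8079 = 6.06 / 0.8079 = 7.5009

7.50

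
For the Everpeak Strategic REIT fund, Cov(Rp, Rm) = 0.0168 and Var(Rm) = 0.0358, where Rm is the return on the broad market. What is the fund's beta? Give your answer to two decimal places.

β = Cov(Rp, Rm) / Var(Rm) = 0.0168 / 0.0358 = 0.4693

0.47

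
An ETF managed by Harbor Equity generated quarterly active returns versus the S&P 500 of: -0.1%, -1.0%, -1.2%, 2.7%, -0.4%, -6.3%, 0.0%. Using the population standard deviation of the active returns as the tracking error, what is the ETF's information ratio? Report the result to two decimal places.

μ = (-0.1 − 1 − 1.2 + 2.7 − 0.4 − 6.3 + 0) / 7 = -0.9000%
Σ(r − μ)² = (-0.1 − (-0.9000))² + (-1 − (-0.9000))² + … = 43.9200
σ = √[43.9200 / 7] = 2.5049%
IR = μ / tracking error = -0.9000 / 2.5049 = -0.3593

-0.36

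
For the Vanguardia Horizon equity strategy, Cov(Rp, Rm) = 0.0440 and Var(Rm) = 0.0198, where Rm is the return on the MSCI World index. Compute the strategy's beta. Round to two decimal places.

2.22

β = Cov(Rp, Rm) / Var(Rm) = 0.0440 / 0.0198 = 2.2222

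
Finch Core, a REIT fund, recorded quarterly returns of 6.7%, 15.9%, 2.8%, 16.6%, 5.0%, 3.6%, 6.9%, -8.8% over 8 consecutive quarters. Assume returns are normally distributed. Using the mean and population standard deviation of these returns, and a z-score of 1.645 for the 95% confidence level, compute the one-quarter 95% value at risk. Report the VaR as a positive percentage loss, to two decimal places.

6.22

r̄ = (6.7 + 15.9 + 2.8 + 16.6 + 5 + 3.6 + 6.9 − 8.8) / 8 = 48.70 / 8 = 6.0875%
Σ(r − r̄)² = (6.7 − 6.0875)² + (15.9 − 6.0875)² + … = 447.6488
population σ = √(447.6488 / 8) = √55.9561 = 7.4804%
VaR = −(r̄ − z·σ) = −(6.0875 − 1.645 × 7.4804) = −(-6.2178) = 6.2178%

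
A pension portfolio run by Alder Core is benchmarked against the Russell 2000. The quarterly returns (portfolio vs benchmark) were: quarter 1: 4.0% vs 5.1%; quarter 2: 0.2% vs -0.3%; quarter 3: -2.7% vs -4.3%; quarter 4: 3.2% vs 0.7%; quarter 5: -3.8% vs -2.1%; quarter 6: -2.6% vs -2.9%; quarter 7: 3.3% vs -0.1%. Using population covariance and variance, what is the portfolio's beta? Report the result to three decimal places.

0.902

r̄p = 0.2286%,  r̄m = -0.5571%
Cov = Σ(rp − r̄p)(rm − r̄m) / 7 = 7.1816
Var(rm) = Σ(rm − r̄m)² / 7 = 7.9624
β = Cov / Var = 7.1816 / 7.9624 = 0.9019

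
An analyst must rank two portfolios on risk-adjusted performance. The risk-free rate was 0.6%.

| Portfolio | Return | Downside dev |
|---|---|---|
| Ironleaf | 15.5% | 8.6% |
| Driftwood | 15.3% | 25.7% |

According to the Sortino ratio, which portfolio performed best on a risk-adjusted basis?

Ironleaf: Sortino ratio = (15.5% − 0.6%) / 8.6% = 1.733
Driftwood: Sortino ratio = (15.3% − 0.6%) / 25.7% = 0.572
Highest: Ironleaf (1.733).

Ironleaf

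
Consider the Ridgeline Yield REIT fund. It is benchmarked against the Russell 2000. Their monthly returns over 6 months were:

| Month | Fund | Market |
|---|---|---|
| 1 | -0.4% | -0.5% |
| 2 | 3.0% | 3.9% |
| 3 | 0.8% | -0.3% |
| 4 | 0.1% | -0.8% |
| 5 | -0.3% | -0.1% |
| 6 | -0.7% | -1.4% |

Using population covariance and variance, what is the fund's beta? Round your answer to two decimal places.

r̄p = 0.4167%,  r̄m = 0.1333%
Cov = Σ(rp − r̄p)(rm − r̄m) / 6 = 2.0428
Var(rm) = Σ(rm − r̄m)² / 6 = 3.0089
β = Cov / Var = 2.0428 / 3.0089 = 0.6789

0.68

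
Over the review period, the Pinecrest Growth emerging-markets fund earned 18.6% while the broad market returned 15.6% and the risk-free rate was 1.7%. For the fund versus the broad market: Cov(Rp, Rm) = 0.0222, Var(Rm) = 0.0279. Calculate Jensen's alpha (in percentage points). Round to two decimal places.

β = Cov / Var = 0.0222 / 0.0279 = 0.7957
E[R] = Rf + β(Rm − Rf) = 1.7% + 0.7957 × (15.6% − 1.7%) = 12.7602%
α = Rp − E[R] = 18.6% − 12.7602% = 5.8398

5.84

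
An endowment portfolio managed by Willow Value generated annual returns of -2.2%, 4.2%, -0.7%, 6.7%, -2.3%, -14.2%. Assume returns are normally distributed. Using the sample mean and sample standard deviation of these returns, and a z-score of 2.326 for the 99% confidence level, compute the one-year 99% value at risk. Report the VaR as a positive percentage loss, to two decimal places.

18.28

Mean return r̄ = -8.50 / 6 = -1.4167%
Σ(r − r̄)² = 262.7483; sample σ = √(262.7483/5) = 7.2491%
VaR = −(r̄ − z·σ) = −(-1.4167 − 2.326 × 7.2491) = −(-18.2781) = 18.2781%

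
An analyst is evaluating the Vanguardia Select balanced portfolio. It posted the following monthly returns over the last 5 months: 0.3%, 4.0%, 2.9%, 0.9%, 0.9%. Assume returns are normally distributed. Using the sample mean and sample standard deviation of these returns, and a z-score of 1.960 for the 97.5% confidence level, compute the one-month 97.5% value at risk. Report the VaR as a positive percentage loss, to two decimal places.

1.29

Mean return r̄ = 9.00 / 5 = 1.8000%
Σ(r − r̄)² = 9.9200; sample σ = √(9.9200/4) = 1.5748%
VaR = −(r̄ − z·σ) = −(1.8000 − 1.960 × 1.5748) = −(-1.2866) = 1.2866%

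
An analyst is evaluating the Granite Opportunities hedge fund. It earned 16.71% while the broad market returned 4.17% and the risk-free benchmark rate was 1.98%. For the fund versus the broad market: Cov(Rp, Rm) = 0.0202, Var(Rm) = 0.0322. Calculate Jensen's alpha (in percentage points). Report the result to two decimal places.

β = Cov / Var = 0.0202 / 0.0322 = 0.6273
E[R] = Rf + β(Rm − Rf) = 1.98% + 0.6273 × (4.17% − 1.98%) = 3.3538%
α = Rp − E[R] = 16.71% − 3.3538% = 13.3562

13.36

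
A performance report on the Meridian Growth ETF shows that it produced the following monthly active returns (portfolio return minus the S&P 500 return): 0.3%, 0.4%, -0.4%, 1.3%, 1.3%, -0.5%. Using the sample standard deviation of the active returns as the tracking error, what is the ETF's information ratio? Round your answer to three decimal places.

0.510

r̄ = (0.3 + 0.4 − 0.4 + 1.3 + 1.3 − 0.5) / 6 = 2.40 / 6 = 0.4000%
Sample σ = √[Σ(r − r̄)² / 5] = √[3.0800 / 5] = √0.6160 = 0.7849%
IR = r̄ / tracking error = 0.4000 / 0.7849 = 0.5096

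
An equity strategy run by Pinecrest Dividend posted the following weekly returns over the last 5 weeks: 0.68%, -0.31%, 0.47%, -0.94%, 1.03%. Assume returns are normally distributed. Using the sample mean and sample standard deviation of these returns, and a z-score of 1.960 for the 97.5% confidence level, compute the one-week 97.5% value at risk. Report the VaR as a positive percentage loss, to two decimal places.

r̄ = (0.68 − 0.31 + 0.47 − 0.94 + 1.03) / 5 = 0.1860%
Σ(r − r̄)² = 2.5509; sample σ = √(2.5509/4) = 0.7986%
VaR = −(r̄ − z·σ) = −(0.1860 − 1.960 × 0.7986) = −(-1.3793) = 1.3793%

1.38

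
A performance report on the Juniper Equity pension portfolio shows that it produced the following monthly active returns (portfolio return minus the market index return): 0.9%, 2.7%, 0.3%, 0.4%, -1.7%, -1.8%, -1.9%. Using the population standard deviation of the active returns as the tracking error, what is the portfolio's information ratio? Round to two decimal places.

r̄ = (0.9 + 2.7 + 0.3 + 0.4 − 1.7 − 1.8 − 1.9) / 7 = -0.1571%
Σ(r − r̄)² = 17.9171; population σ = √(17.9171/7) = 1.5999%
IR = r̄ / tracking error = -0.1571 / 1.5999 = -0.0982

-0.10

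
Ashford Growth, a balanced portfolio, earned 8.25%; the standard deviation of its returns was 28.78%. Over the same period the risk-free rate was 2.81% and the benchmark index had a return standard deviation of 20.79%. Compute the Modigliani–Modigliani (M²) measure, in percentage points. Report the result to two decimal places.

Sharpe = (Rp − Rf) / σp = (8.25% − 2.81%) / 28.78% = 0.1890
M² = Rf + Sharpe × σm = 2.81% + 0.1890 × 20.79% = 6.7393%

6.74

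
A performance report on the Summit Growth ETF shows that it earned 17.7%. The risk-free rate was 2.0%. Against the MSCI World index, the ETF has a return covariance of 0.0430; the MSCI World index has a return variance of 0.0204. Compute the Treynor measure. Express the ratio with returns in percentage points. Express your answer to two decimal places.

7.45

β = Cov / Var = 0.0430 / 0.0204 = 2.1078
Treynor = (Rp − Rf) / β = (17.7% − 2.0%) / 2.1078 = 15.70 / 2.1078 = 7.4485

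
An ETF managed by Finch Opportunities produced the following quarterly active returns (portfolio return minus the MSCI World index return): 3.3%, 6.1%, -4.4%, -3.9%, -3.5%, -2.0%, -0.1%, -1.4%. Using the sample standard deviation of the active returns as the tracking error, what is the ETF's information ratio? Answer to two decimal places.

-0.20

Mean return μ = -5.90 / 8 = -0.7375%
Sample σ = √[Σ(r − μ)² / 7] = √[96.5388 / 7] = √13.7913 = 3.7137%
IR = μ / tracking error = -0.7375 / 3.7137 = -0.1986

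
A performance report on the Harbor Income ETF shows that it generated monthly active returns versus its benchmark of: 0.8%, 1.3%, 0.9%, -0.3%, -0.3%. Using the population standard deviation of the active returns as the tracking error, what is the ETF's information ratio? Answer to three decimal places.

0.729

r̄ = (0.8 + 1.3 + 0.9 − 0.3 − 0.3) / 5 = 0.4800%
Σ(r − r̄)² = 2.1680; population σ = √(2.1680/5) = 0.6585%
IR = r̄ / tracking error = 0.4800 / 0.6585 = 0.7289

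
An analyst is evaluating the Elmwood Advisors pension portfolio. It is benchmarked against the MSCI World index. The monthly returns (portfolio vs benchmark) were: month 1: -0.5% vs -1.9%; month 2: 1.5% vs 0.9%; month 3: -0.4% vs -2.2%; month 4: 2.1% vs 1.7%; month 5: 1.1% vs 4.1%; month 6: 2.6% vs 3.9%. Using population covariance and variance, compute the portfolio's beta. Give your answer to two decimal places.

r̄p = 1.0667%,  r̄m = 1.0833%
Cov = Σ(rp − r̄p)(rm − r̄m) / 6 = 2.4111
Var(rm) = Σ(rm − r̄m)² / 6 = 6.1881
β = Cov / Var = 2.4111 / 6.1881 = 0.3896

0.39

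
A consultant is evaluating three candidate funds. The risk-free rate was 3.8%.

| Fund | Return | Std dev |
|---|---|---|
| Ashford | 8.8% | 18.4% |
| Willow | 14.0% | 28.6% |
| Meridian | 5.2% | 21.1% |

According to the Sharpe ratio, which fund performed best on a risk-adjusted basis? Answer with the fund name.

Ashford: Sharpe ratio = (8.8% − 3.8%) / 18.4% = 0.272
Willow: Sharpe ratio = (14.0% − 3.8%) / 28.6% = 0.357
Meridian: Sharpe ratio = (5.2% − 3.8%) / 21.1% = 0.066
Highest: Willow (0.357).

Willow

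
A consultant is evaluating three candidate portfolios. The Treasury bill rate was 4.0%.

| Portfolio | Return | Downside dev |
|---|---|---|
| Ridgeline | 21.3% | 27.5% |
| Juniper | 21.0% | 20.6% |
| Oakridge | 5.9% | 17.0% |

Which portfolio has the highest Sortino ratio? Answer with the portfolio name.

Ridgeline: Sortino ratio = (21.3% − 4.0%) / 27.5% = 0.629
Juniper: Sortino ratio = (21.0% − 4.0%) / 20.6% = 0.825
Oakridge: Sortino ratio = (5.9% − 4.0%) / 17.0% = 0.112
Highest: Juniper (0.825).

Juniper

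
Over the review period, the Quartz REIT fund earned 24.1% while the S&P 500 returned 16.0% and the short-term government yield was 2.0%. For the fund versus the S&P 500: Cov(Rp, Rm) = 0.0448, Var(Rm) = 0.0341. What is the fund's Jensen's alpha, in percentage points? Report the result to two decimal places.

3.71

β = Cov / Var = 0.0448 / 0.0341 = 1.3138
E[R] = Rf + β(Rm − Rf) = 2.0% + 1.3138 × (16.0% − 2.0%) = 20.3932%
α = Rp − E[R] = 24.1% − 20.3932% = 3.7068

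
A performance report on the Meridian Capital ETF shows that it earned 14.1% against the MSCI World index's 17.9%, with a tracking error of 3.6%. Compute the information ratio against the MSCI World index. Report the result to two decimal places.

-1.06

IR = (Rp − Rb) / TE = (14.1% − 17.9%) / 3.6% = -3.80% / 3.6% = -1.0556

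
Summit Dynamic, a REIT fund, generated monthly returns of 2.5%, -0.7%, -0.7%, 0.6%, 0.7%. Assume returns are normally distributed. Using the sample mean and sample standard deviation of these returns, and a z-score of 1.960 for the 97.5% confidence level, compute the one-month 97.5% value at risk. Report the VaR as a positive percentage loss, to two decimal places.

μ = (2.5 − 0.7 − 0.7 + 0.6 + 0.7) / 5 = 0.4800%
Σ(r − μ)² = (2.5 − 0.4800)² + (-0.7 − 0.4800)² + … = 6.9280
sample σ = √(6.9280 / 4) = √1.7320 = 1.3161%
VaR = −(μ − z·σ) = −(0.4800 − 1.960 × 1.3161) = −(-2.0996) = 2.0996%

2.10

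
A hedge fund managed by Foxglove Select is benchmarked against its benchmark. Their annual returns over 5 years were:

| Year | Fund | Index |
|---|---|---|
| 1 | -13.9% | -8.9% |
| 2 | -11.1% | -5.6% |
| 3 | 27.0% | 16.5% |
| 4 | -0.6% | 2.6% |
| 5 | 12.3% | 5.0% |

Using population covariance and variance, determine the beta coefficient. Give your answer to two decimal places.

r̄p = 2.7400%,  r̄m = 1.9200%
Cov = Σ(rp − r̄p)(rm − r̄m) / 5 = 133.0012
Var(rm) = Σ(rm − r̄m)² / 5 = 79.2296
β = Cov / Var = 133.0012 / 79.2296 = 1.6787

1.68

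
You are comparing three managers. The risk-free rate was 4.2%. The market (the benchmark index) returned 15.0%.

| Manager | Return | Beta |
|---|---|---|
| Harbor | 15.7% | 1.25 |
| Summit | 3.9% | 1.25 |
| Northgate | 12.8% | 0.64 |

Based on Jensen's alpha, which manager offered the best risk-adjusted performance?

Northgate

Harbor: α = 15.7% − [4.2% + 1.25 × (15.0% − 4.2%)] = -2.000
Summit: α = 3.9% − [4.2% + 1.25 × (15.0% − 4.2%)] = -13.800
Northgate: α = 12.8% − [4.2% + 0.64 × (15.0% − 4.2%)] = 1.688
Highest: Northgate (1.688).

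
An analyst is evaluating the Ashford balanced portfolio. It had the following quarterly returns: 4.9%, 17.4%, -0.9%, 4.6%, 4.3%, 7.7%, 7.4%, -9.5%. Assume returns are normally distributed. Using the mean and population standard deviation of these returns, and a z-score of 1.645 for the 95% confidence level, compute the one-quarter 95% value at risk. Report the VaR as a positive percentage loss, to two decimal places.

μ = (4.9 + 17.4 − 0.9 + 4.6 + 4.3 + 7.7 + 7.4 − 9.5) / 8 = 35.90 / 8 = 4.4875%
Σ(r − μ)² = (4.9 − 4.4875)² + (17.4 − 4.4875)² + (-0.9 − 4.4875)² + … = 410.4288
σ = √[410.4288 / 8] = 7.1627%
VaR = −(μ − z·σ) = −(4.4875 − 1.645 × 7.1627) = −(-7.2951) = 7.2951%

7.30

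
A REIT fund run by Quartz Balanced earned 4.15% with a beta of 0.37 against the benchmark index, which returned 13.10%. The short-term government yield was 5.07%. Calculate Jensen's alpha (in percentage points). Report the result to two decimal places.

CAPM expected return = Rf + β(Rm − Rf) = 5.07% + 0.37 × (13.10% − 5.07%) = 5.07 + 0.37 × 8.03 = 8.0411%
Jensen's α = Rp − E[R] = 4.15% − 8.0411% = -3.8911

-3.89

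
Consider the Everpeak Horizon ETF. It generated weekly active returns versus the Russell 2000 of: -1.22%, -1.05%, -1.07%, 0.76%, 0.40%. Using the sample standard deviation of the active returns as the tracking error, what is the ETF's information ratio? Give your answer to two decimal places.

r̄ = (-1.22 − 1.05 − 1.07 + 0.76 + 0.4) / 5 = -0.4360%
Sample std dev = √[3.5229 / 4] = 0.9385%
IR = r̄ / tracking error = -0.4360 / 0.9385 = -0.4646

-0.46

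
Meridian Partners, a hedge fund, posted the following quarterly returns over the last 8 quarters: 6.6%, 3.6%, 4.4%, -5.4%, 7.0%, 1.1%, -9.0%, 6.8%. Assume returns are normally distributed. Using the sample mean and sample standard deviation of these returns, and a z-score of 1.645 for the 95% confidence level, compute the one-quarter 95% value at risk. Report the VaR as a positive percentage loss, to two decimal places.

8.02

μ = (6.6 + 3.6 + 4.4 − 5.4 + 7 + 1.1 − 9 + 6.8) / 8 = 1.8875%
Sample σ = √[Σ(r − μ)² / 7] = √[253.9888 / 7] = √36.2841 = 6.0236%
VaR = −(μ − z·σ) = −(1.8875 − 1.645 × 6.0236) = −(-8.0213) = 8.0213%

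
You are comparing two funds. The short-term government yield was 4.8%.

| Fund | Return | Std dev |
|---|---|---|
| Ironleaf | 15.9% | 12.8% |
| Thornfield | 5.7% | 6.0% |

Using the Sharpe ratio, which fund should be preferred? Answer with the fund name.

Ironleaf

Ironleaf: Sharpe ratio = (15.9% − 4.8%) / 12.8% = 0.867
Thornfield: Sharpe ratio = (5.7% − 4.8%) / 6.0% = 0.150
Highest: Ironleaf (0.867).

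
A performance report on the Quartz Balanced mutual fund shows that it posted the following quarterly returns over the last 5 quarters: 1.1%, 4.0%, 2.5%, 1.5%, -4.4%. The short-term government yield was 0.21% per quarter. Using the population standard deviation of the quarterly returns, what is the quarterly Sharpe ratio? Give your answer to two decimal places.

r̄ = (1.1 + 4 + 2.5 + 1.5 − 4.4) / 5 = 4.70 / 5 = 0.9400%
Population σ = √[Σ(r − r̄)² / 5] = √[40.6520 / 5] = √8.1304 = 2.8514%
Sharpe = (r̄ − rf) / σ = (0.9400 − 0.21) / 2.8514 = 0.7300 / 2.8514 = 0.2560

0.26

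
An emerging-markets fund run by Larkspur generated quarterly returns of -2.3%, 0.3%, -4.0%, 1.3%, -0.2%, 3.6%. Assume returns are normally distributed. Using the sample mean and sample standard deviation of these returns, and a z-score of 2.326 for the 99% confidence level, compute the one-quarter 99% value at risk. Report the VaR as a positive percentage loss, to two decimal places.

r̄ = (-2.3 + 0.3 − 4 + 1.3 − 0.2 + 3.6) / 6 = -1.30 / 6 = -0.2167%
Σ(r − r̄)² = (-2.3 − (-0.2167))² + (0.3 − (-0.2167))² + (-4 − (-0.2167))² + … = 35.7883
sample σ = √(35.7883 / 5) = √7.1577 = 2.6754%
VaR = −(r̄ − z·σ) = −(-0.2167 − 2.326 × 2.6754) = −(-6.4397) = 6.4397%

6.44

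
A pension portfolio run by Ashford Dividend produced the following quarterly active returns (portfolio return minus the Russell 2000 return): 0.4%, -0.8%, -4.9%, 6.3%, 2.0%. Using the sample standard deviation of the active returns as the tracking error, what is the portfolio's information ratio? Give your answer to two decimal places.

0.15

Mean return μ = 3.00 / 5 = 0.6000%
Σ(r − μ)² = (0.4 − 0.6000)² + (-0.8 − 0.6000)² + … = 66.7000
sample σ = √(66.7000 / 4) = √16.6750 = 4.0835%
IR = μ / tracking error = 0.6000 / 4.0835 = 0.1469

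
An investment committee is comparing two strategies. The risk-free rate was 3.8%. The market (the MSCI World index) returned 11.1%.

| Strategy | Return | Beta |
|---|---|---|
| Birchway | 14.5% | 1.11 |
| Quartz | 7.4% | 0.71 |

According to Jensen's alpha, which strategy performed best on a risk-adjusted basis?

Birchway: α = 14.5% − [3.8% + 1.11 × (11.1% − 3.8%)] = 2.597
Quartz: α = 7.4% − [3.8% + 0.71 × (11.1% − 3.8%)] = -1.583
Highest: Birchway (2.597).

Birchway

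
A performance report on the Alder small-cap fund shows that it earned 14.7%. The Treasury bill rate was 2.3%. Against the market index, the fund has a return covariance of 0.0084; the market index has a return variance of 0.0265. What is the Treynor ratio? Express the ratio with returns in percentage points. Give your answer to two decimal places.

39.12

β = Cov / Var = 0.0084 / 0.0265 = 0.3170
Treynor = (Rp − Rf) / β = (14.7% − 2.3%) / 0.3170 = 12.40 / 0.3170 = 39.1167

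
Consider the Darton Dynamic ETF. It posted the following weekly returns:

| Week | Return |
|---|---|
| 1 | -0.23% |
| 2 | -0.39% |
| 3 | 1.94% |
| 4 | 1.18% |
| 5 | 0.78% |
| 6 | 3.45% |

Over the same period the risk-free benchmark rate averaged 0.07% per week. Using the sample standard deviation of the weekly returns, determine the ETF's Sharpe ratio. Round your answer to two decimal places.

r̄ = (-0.23 − 0.39 + 1.94 + 1.18 + 0.78 + 3.45) / 6 = 6.730 / 6 = 1.1217%
Σ(r − r̄)² = (-0.23 − 1.1217)² + (-0.39 − 1.1217)² + (1.94 − 1.1217)² + … = 10.3231
sample σ = √(10.3231 / 5) = √2.0646 = 1.4369%
Sharpe = (r̄ − rf) / σ = (1.1217 − 0.07) / 1.4369 = 1.0517 / 1.4369 = 0.7319

0.73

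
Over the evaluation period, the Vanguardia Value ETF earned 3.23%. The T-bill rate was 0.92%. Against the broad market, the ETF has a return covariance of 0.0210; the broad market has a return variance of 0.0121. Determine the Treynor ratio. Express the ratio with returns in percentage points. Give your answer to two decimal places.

1.33

β = Cov / Var = 0.0210 / 0.0121 = 1.7355
Treynor = (Rp − Rf) / β = (3.23% − 0.92%) / 1.7355 = 2.31 / 1.7355 = 1.3310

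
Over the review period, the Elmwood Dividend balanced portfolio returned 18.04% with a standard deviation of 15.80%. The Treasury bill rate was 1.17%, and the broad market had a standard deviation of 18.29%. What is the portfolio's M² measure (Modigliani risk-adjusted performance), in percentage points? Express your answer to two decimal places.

Sharpe = (Rp − Rf) / σp = (18.04% − 1.17%) / 15.80% = 1.0677
M² = Rf + Sharpe × σm = 1.17% + 1.0677 × 18.29% = 20.6982%

20.70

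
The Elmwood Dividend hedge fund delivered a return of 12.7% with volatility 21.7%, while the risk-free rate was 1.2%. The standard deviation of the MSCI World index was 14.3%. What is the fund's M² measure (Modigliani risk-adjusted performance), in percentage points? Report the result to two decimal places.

8.78

Sharpe = (Rp − Rf) / σp = (12.7% − 1.2%) / 21.7% = 0.5300
M² = Rf + Sharpe × σm = 1.2% + 0.5300 × 14.3% = 8.7790%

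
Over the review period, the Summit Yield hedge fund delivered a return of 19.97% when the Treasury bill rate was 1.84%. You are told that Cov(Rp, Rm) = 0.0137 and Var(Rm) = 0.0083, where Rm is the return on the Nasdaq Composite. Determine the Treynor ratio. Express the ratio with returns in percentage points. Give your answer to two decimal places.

β = Cov / Var = 0.0137 / 0.0083 = 1.6506
Treynor = (Rp − Rf) / β = (19.97% − 1.84%) / 1.6506 = 18.13 / 1.6506 = 10.9839

10.98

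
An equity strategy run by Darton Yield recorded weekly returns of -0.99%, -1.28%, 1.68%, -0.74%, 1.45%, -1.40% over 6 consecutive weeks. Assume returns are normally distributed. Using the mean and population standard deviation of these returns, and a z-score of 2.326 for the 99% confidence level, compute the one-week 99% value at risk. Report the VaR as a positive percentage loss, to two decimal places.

Mean return r̄ = -1.280 / 6 = -0.2133%
Σ(r − r̄)² = (-0.99 − (-0.2133))² + (-1.28 − (-0.2133))² + (1.68 − (-0.2133))² + … = 9.7779
σ = √[9.7779 / 6] = 1.2766%
VaR = −(r̄ − z·σ) = −(-0.2133 − 2.326 × 1.2766) = −(-3.1827) = 3.1827%

3.18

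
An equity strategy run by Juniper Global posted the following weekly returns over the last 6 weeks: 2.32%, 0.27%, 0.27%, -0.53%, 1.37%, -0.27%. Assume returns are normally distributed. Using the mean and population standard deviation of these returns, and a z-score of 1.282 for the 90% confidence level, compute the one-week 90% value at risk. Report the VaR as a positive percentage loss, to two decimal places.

r̄ = (2.32 + 0.27 + 0.27 − 0.53 + 1.37 − 0.27) / 6 = 3.430 / 6 = 0.5717%
Σ(r − r̄)² = (2.32 − 0.5717)² + (0.27 − 0.5717)² + … = 5.7981
σ = √[5.7981 / 6] = 0.9830%
VaR = −(r̄ − z·σ) = −(0.5717 − 1.282 × 0.9830) = −(-0.6885) = 0.6885%

0.69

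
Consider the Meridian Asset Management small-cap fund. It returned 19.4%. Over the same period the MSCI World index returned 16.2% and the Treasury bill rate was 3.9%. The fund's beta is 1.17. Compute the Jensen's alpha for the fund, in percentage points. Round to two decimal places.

1.11

CAPM expected return = Rf + β(Rm − Rf) = 3.9% + 1.17 × (16.2% − 3.9%) = 3.9 + 1.17 × 12.30 = 18.2910%
Jensen's α = Rp − E[R] = 19.4% − 18.2910% = 1.1090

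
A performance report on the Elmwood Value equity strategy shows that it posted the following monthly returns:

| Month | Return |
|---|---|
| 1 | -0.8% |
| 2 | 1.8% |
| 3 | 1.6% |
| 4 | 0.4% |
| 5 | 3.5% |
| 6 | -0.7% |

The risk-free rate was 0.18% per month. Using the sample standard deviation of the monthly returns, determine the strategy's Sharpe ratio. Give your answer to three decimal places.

Mean return μ = 5.80 / 6 = 0.9667%
Σ(r − μ)² = (-0.8 − 0.9667)² + (1.8 − 0.9667)² + … = 13.7333
σ = √[13.7333 / 5] = 1.6573%
Sharpe = (μ − rf) / σ = (0.9667 − 0.18) / 1.6573 = 0.7867 / 1.6573 = 0.4747

0.475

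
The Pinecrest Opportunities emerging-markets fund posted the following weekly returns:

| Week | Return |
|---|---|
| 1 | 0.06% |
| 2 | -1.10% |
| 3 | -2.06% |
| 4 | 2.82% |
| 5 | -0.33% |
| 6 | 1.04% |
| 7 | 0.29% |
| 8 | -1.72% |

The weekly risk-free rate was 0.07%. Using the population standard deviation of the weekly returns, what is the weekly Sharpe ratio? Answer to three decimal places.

Mean return r̄ = -1.000 / 8 = -0.1250%
Σ(r − r̄)² = 17.5176; population σ = √(17.5176/8) = 1.4798%
Sharpe = (r̄ − rf) / σ = (-0.1250 − 0.07) / 1.4798 = -0.1950 / 1.4798 = -0.1318

-0.132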